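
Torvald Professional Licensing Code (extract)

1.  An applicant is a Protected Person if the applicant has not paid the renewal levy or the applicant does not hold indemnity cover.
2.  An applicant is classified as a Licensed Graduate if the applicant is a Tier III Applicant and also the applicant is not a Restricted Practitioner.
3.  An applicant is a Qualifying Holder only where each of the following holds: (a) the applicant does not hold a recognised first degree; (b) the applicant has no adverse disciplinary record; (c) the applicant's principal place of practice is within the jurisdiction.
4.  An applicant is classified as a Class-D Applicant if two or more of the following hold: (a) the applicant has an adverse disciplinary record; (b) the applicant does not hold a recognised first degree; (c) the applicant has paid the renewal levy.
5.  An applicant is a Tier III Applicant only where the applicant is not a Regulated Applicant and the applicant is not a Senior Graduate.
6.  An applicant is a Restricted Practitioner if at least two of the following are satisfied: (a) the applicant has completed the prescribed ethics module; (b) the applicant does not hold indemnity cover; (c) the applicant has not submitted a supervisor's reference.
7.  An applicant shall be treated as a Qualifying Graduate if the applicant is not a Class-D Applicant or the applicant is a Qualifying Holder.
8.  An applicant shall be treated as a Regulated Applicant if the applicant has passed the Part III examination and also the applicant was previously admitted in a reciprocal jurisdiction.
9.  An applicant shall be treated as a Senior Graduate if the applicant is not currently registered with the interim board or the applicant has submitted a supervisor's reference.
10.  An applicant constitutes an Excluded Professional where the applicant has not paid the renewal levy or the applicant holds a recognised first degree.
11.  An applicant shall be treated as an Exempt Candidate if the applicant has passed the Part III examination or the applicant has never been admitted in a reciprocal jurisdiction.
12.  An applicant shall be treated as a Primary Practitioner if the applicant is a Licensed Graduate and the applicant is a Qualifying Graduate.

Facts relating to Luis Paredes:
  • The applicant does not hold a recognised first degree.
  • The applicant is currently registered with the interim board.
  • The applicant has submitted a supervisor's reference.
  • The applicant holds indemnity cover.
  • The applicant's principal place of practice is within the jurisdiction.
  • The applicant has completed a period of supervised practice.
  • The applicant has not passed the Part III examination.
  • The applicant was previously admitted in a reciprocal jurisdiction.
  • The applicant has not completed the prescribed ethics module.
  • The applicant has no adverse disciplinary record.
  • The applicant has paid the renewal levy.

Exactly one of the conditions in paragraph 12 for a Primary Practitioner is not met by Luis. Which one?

Licensed Graduate

paragraph 8 — Regulated Applicant: [the applicant has passed the Part III examination? no] AND [the applicant was previously admitted in a reciprocal jurisdiction? yes] → not satisfied.
paragraph 9 — Senior Graduate: [the applicant is not currently registered with the interim board? no] OR [the applicant has submitted a supervisor's reference? yes] → satisfied.
paragraph 5 — Tier III Applicant: [not a Regulated Applicant (paragraph 8)? yes] AND [not a Senior Graduate (paragraph 9)? no] → not satisfied.
paragraph 6 — Restricted Practitioner: the applicant has completed the prescribed ethics module? no; the applicant does not hold indemnity cover? no; the applicant has not submitted a supervisor's reference? no — 0 of 3 hold (need ≥2) → not satisfied.
paragraph 2 — Licensed Graduate: [Tier III Applicant (paragraph 5)? no] AND [not a Restricted Practitioner (paragraph 6)? yes] → not satisfied.
paragraph 4 — Class-D Applicant: the applicant has an adverse disciplinary record? no; the applicant does not hold a recognised first degree? yes; the applicant has paid the renewal levy? yes — 2 of 3 hold (need ≥2) → satisfied.
paragraph 3 — Qualifying Holder: [the applicant does not hold a recognised first degree? yes] AND [the applicant has no adverse disciplinary record? yes] AND [the applicant's principal place of practice is within the jurisdiction? yes] → satisfied.
paragraph 7 — Qualifying Graduate: [not a Class-D Applicant (paragraph 4)? no] OR [Qualifying Holder (paragraph 3)? yes] → satisfied.
paragraph 12 — Primary Practitioner: [Licensed Graduate (paragraph 2)? no] AND [Qualifying Graduate (paragraph 7)? yes] → not satisfied.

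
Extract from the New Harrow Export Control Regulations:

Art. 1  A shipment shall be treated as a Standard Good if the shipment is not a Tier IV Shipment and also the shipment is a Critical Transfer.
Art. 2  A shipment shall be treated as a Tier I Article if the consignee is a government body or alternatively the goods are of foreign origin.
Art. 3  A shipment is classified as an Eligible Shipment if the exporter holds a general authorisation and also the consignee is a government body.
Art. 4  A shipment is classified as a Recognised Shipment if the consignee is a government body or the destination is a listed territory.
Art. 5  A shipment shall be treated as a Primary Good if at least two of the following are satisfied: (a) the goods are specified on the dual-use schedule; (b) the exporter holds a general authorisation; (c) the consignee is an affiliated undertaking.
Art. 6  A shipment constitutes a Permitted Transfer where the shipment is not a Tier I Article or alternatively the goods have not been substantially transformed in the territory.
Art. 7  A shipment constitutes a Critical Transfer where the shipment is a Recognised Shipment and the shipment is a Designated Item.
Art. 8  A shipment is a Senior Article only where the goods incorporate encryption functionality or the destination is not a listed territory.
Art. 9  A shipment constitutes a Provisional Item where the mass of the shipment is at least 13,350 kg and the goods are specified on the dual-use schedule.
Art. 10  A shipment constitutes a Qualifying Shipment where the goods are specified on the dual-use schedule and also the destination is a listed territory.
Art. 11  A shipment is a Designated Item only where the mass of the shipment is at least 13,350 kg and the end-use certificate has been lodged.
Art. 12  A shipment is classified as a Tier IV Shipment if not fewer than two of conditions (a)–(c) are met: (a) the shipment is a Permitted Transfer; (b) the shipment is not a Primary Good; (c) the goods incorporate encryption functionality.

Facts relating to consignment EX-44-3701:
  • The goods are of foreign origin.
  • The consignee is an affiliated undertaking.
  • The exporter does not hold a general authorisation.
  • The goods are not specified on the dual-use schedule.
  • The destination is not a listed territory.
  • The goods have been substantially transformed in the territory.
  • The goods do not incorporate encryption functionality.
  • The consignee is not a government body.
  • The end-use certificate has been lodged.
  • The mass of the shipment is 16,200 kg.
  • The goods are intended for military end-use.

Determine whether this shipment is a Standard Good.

No

article 2 — Tier I Article: [the consignee is a government body? no] OR [the goods are of foreign origin? yes] → satisfied.
article 6 — Permitted Transfer: [not a Tier I Article (article 2)? no] OR [the goods have not been substantially transformed in the territory? no] → not satisfied.
article 5 — Primary Good: the goods are specified on the dual-use schedule? no; the exporter holds a general authorisation? no; the consignee is an affiliated undertaking? yes — 1 of 3 hold (need ≥2) → not satisfied.
article 12 — Tier IV Shipment: Permitted Transfer (article 6)? no; not a Primary Good (article 5)? yes; the goods incorporate encryption functionality? no — 1 of 3 hold (need ≥2) → not satisfied.
article 4 — Recognised Shipment: [the consignee is a government body? no] OR [the destination is a listed territory? no] → not satisfied.
article 11 — Designated Item: [mass of the shipment: 16,200 kg ≥ 13,350 kg? yes] AND [the end-use certificate has been lodged? yes] → satisfied.
article 7 — Critical Transfer: [Recognised Shipment (article 4)? no] AND [Designated Item (article 11)? yes] → not satisfied.
article 1 — Standard Good: [not a Tier IV Shipment (article 12)? yes] AND [Critical Transfer (article 7)? no] → not satisfied.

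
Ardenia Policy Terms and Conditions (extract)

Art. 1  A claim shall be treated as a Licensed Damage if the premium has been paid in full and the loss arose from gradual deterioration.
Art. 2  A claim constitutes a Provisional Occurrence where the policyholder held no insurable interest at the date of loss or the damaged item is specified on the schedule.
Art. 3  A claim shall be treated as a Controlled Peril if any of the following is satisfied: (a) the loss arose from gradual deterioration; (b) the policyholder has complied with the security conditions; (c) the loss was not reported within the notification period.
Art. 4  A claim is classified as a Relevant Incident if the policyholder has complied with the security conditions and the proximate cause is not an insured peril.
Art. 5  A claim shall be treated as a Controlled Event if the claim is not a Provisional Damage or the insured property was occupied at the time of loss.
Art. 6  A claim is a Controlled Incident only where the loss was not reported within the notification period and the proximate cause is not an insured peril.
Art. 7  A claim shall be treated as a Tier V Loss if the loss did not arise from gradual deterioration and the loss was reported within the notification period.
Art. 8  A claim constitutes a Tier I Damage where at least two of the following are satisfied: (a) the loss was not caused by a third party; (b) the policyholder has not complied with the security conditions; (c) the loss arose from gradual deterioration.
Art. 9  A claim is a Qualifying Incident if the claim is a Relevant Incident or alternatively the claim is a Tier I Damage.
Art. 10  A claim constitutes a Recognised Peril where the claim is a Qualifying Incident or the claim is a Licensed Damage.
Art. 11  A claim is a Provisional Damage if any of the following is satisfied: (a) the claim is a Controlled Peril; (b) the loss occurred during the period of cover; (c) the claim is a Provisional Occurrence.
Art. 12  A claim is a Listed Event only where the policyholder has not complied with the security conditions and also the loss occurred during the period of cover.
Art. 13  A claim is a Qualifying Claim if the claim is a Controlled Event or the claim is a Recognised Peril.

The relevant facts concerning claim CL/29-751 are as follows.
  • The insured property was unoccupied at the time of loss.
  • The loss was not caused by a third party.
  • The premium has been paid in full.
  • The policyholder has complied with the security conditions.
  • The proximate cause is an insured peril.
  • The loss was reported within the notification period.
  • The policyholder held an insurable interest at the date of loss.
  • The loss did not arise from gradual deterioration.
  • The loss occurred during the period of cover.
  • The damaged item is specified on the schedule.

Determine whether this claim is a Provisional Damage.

Under article 3: the loss arose from gradual deterioration? no; or the policyholder has complied with the security conditions? yes; or the loss was not reported within the notification period? no. So the claim is a Controlled Peril.
Under article 2: the policyholder held no insurable interest at the date of loss? no; or the damaged item is specified on the schedule? yes. So the claim is a Provisional Occurrence.
Under article 11: Controlled Peril (article 3)? yes; or the loss occurred during the period of cover? yes; or Provisional Occurrence (article 2)? yes. So the claim is a Provisional Damage.

Yes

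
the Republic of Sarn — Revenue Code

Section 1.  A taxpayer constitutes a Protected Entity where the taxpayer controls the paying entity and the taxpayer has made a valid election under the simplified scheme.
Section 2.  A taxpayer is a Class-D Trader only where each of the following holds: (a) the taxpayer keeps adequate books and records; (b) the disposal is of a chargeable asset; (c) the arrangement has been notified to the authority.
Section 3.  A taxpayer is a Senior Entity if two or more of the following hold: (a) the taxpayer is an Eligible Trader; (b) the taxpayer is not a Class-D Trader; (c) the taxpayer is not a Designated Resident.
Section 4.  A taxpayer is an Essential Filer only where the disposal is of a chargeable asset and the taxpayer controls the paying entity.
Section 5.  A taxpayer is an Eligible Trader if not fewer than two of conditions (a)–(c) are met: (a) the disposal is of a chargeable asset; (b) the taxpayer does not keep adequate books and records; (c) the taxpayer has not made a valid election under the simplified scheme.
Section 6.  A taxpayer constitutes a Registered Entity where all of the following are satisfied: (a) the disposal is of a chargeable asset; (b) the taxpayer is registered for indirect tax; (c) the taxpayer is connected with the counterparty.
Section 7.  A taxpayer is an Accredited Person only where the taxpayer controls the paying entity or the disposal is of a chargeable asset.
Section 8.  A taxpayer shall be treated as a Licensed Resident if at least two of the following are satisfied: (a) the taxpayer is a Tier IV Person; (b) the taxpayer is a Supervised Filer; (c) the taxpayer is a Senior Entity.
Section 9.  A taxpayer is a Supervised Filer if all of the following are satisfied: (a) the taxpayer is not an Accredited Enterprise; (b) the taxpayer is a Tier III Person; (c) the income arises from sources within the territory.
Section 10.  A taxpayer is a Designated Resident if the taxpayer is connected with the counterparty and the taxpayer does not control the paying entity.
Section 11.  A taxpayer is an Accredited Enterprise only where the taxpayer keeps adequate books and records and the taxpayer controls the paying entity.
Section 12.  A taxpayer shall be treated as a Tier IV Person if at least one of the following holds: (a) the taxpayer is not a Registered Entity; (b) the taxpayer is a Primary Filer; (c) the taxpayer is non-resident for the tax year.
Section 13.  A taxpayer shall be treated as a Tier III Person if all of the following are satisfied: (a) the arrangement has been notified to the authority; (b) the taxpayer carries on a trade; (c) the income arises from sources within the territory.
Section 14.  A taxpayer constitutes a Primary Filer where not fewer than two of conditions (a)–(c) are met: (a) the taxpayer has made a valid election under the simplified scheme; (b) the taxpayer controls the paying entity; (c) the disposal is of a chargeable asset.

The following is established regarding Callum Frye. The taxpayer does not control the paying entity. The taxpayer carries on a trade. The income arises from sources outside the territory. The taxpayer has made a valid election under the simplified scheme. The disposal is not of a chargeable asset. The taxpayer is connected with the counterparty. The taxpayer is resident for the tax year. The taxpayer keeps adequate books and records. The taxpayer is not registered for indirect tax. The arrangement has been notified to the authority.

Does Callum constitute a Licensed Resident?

No

section 6 — Registered Entity: [the disposal is of a chargeable asset? no] AND [the taxpayer is registered for indirect tax? no] AND [the taxpayer is connected with the counterparty? yes] → not satisfied.
section 14 — Primary Filer: the taxpayer has made a valid election under the simplified scheme? yes; the taxpayer controls the paying entity? no; the disposal is of a chargeable asset? no — 1 of 3 hold (need ≥2) → not satisfied.
section 12 — Tier IV Person: [not a Registered Entity (section 6)? yes] OR [Primary Filer (section 14)? no] OR [the taxpayer is non-resident for the tax year? no] → satisfied.
section 11 — Accredited Enterprise: [the taxpayer keeps adequate books and records? yes] AND [the taxpayer controls the paying entity? no] → not satisfied.
section 13 — Tier III Person: [the arrangement has been notified to the authority? yes] AND [the taxpayer carries on a trade? yes] AND [the income arises from sources within the territory? no] → not satisfied.
section 9 — Supervised Filer: [not an Accredited Enterprise (section 11)? yes] AND [Tier III Person (section 13)? no] AND [the income arises from sources within the territory? no] → not satisfied.
section 5 — Eligible Trader: the disposal is of a chargeable asset? no; the taxpayer does not keep adequate books and records? no; the taxpayer has not made a valid election under the simplified scheme? no — 0 of 3 hold (need ≥2) → not satisfied.
section 2 — Class-D Trader: [the taxpayer keeps adequate books and records? yes] AND [the disposal is of a chargeable asset? no] AND [the arrangement has been notified to the authority? yes] → not satisfied.
section 10 — Designated Resident: [the taxpayer is connected with the counterparty? yes] AND [the taxpayer does not control the paying entity? yes] → satisfied.
section 3 — Senior Entity: Eligible Trader (section 5)? no; not a Class-D Trader (section 2)? yes; not a Designated Resident (section 10)? no — 1 of 3 hold (need ≥2) → not satisfied.
section 8 — Licensed Resident: Tier IV Person (section 12)? yes; Supervised Filer (section 9)? no; Senior Entity (section 3)? no — 1 of 3 hold (need ≥2) → not satisfied.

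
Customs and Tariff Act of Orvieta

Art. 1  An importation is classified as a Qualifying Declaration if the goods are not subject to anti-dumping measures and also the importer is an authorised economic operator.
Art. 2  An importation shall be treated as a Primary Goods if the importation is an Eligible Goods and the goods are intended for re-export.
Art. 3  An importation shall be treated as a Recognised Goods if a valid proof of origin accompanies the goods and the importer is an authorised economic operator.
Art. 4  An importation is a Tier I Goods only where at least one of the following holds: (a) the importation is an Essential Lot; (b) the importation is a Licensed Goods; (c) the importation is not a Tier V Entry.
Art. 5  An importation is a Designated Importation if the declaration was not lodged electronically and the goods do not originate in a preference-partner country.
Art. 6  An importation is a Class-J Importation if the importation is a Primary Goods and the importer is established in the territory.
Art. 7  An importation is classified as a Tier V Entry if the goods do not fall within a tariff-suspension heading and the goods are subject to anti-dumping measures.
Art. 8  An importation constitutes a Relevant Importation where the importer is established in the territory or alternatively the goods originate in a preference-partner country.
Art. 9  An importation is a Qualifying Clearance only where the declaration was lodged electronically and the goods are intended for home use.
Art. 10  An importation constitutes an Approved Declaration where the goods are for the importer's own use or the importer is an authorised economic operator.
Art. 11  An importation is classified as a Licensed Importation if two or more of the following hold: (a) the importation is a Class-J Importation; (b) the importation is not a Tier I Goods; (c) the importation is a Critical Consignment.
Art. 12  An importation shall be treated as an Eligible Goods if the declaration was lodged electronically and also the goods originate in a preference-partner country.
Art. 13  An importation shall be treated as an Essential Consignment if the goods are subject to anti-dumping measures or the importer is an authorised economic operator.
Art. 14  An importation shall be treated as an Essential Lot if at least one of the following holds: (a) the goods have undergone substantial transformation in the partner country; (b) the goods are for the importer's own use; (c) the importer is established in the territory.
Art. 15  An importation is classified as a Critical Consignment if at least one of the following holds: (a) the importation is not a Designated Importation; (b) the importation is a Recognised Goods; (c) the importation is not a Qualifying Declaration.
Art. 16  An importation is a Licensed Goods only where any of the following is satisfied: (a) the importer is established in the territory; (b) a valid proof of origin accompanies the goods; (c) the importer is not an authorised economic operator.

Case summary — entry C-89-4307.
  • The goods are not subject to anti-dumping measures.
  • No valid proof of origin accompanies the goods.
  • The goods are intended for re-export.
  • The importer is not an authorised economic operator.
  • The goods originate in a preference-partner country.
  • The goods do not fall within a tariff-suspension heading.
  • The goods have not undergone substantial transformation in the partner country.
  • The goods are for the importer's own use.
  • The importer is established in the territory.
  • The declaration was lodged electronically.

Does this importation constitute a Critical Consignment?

article 5 — Designated Importation: [the declaration was not lodged electronically? no] AND [the goods do not originate in a preference-partner country? no] → not satisfied.
article 3 — Recognised Goods: [a valid proof of origin accompanies the goods? no] AND [the importer is an authorised economic operator? no] → not satisfied.
article 1 — Qualifying Declaration: [the goods are not subject to anti-dumping measures? yes] AND [the importer is an authorised economic operator? no] → not satisfied.
article 15 — Critical Consignment: [not a Designated Importation (article 5)? yes] OR [Recognised Goods (article 3)? no] OR [not a Qualifying Declaration (article 1)? yes] → satisfied.

Yes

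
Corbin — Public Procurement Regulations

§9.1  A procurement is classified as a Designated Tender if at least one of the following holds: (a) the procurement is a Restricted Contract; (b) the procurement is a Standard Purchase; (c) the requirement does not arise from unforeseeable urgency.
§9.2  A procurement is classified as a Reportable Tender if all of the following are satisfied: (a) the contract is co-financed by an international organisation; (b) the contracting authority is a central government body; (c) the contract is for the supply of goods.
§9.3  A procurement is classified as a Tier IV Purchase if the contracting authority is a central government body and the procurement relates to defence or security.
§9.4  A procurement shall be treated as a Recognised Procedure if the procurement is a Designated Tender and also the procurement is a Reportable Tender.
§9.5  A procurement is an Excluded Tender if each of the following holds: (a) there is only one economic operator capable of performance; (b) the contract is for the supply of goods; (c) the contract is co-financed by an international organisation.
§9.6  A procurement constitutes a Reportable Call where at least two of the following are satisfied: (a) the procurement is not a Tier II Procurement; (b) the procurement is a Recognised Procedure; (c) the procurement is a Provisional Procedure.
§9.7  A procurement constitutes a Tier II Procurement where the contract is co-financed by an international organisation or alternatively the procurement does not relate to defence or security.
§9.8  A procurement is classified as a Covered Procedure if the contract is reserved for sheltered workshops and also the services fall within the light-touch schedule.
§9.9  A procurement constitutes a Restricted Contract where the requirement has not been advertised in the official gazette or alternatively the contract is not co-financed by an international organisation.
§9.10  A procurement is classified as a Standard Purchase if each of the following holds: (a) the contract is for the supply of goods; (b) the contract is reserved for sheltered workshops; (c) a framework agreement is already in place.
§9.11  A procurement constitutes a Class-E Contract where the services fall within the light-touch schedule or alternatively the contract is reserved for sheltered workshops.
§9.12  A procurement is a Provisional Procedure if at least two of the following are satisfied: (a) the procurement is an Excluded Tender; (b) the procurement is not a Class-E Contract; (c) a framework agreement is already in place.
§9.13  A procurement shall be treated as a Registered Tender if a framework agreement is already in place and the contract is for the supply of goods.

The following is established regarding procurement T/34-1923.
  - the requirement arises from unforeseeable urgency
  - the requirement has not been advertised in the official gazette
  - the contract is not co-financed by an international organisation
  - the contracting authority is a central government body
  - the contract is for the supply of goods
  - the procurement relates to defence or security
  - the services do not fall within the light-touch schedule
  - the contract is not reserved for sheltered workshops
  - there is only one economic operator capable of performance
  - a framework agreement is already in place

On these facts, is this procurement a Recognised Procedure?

§9.9 — Restricted Contract: [the requirement has not been advertised in the official gazette? yes] OR [the contract is not co-financed by an international organisation? yes] → satisfied.
§9.10 — Standard Purchase: [the contract is for the supply of goods? yes] AND [the contract is reserved for sheltered workshops? no] AND [a framework agreement is already in place? yes] → not satisfied.
§9.1 — Designated Tender: [Restricted Contract (§9.9)? yes] OR [Standard Purchase (§9.10)? no] OR [the requirement does not arise from unforeseeable urgency? no] → satisfied.
§9.2 — Reportable Tender: [the contract is co-financed by an international organisation? no] AND [the contracting authority is a central government body? yes] AND [the contract is for the supply of goods? yes] → not satisfied.
§9.4 — Recognised Procedure: [Designated Tender (§9.1)? yes] AND [Reportable Tender (§9.2)? no] → not satisfied.

No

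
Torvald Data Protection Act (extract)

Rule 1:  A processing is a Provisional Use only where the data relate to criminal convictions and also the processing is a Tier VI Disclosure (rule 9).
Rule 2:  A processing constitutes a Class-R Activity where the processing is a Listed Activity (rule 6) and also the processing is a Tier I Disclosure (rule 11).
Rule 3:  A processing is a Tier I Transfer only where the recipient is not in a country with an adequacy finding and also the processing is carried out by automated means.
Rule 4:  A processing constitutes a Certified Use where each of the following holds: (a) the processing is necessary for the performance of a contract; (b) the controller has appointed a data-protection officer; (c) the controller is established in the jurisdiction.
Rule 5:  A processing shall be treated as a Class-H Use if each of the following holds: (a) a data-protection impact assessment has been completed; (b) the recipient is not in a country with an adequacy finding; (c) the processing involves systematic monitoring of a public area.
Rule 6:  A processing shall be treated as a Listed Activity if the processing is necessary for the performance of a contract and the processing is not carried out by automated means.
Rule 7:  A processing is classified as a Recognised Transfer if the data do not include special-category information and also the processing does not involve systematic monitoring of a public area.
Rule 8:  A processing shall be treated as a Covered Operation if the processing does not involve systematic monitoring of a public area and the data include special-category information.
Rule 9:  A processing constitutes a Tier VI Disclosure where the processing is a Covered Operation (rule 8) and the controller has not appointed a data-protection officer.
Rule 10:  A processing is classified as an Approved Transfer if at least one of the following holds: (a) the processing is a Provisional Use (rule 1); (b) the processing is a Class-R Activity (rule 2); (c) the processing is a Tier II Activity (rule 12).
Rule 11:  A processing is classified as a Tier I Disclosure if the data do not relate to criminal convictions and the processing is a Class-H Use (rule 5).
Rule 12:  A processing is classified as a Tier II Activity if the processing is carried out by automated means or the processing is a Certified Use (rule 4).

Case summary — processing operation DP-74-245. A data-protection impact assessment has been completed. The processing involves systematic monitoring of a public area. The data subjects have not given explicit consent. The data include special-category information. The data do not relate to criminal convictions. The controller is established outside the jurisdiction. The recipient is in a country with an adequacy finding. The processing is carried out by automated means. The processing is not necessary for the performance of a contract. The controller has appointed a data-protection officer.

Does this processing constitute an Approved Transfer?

Yes

rule 8 — Covered Operation: [the processing does not involve systematic monitoring of a public area? no] AND [the data include special-category information? yes] → not satisfied.
rule 9 — Tier VI Disclosure: [Covered Operation (rule 8)? no] AND [the controller has not appointed a data-protection officer? no] → not satisfied.
rule 1 — Provisional Use: [the data relate to criminal convictions? no] AND [Tier VI Disclosure (rule 9)? no] → not satisfied.
rule 6 — Listed Activity: [the processing is necessary for the performance of a contract? no] AND [the processing is not carried out by automated means? no] → not satisfied.
rule 5 — Class-H Use: [a data-protection impact assessment has been completed? yes] AND [the recipient is not in a country with an adequacy finding? no] AND [the processing involves systematic monitoring of a public area? yes] → not satisfied.
rule 11 — Tier I Disclosure: [the data do not relate to criminal convictions? yes] AND [Class-H Use (rule 5)? no] → not satisfied.
rule 2 — Class-R Activity: [Listed Activity (rule 6)? no] AND [Tier I Disclosure (rule 11)? no] → not satisfied.
rule 4 — Certified Use: [the processing is necessary for the performance of a contract? no] AND [the controller has appointed a data-protection officer? yes] AND [the controller is established in the jurisdiction? no] → not satisfied.
rule 12 — Tier II Activity: [the processing is carried out by automated means? yes] OR [Certified Use (rule 4)? no] → satisfied.
rule 10 — Approved Transfer: [Provisional Use (rule 1)? no] OR [Class-R Activity (rule 2)? no] OR [Tier II Activity (rule 12)? yes] → satisfied.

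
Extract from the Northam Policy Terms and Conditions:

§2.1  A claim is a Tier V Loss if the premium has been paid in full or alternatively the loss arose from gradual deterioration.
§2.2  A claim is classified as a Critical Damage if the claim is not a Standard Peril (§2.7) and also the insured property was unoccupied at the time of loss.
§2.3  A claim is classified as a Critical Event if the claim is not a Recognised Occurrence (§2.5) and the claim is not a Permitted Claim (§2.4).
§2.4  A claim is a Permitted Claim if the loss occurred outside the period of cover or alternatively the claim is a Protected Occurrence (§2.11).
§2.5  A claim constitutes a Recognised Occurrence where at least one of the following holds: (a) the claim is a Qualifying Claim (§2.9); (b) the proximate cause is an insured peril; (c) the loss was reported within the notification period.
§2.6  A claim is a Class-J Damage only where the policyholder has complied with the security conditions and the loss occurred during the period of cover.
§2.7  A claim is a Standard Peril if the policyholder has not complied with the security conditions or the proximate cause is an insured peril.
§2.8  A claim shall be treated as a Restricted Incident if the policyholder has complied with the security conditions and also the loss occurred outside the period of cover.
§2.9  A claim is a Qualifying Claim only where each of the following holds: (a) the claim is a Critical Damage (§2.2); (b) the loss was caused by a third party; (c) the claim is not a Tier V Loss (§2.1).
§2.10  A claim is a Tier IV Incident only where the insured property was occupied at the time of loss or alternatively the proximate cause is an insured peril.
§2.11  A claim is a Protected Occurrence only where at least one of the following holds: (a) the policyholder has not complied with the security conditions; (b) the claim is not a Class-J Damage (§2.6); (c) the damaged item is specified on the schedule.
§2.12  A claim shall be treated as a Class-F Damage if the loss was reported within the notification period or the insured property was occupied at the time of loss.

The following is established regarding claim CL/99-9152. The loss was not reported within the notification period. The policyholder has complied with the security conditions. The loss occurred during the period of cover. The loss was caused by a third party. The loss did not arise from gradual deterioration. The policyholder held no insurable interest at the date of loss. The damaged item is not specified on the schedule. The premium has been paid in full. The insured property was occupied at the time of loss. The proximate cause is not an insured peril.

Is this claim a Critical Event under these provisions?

§2.7 — Standard Peril: [the policyholder has not complied with the security conditions? no] OR [the proximate cause is an insured peril? no] → not satisfied.
§2.2 — Critical Damage: [not a Standard Peril (§2.7)? yes] AND [the insured property was unoccupied at the time of loss? no] → not satisfied.
§2.1 — Tier V Loss: [the premium has been paid in full? yes] OR [the loss arose from gradual deterioration? no] → satisfied.
§2.9 — Qualifying Claim: [Critical Damage (§2.2)? no] AND [the loss was caused by a third party? yes] AND [not a Tier V Loss (§2.1)? no] → not satisfied.
§2.5 — Recognised Occurrence: [Qualifying Claim (§2.9)? no] OR [the proximate cause is an insured peril? no] OR [the loss was reported within the notification period? no] → not satisfied.
§2.6 — Class-J Damage: [the policyholder has complied with the security conditions? yes] AND [the loss occurred during the period of cover? yes] → satisfied.
§2.11 — Protected Occurrence: [the policyholder has not complied with the security conditions? no] OR [not a Class-J Damage (§2.6)? no] OR [the damaged item is specified on the schedule? no] → not satisfied.
§2.4 — Permitted Claim: [the loss occurred outside the period of cover? no] OR [Protected Occurrence (§2.11)? no] → not satisfied.
§2.3 — Critical Event: [not a Recognised Occurrence (§2.5)? yes] AND [not a Permitted Claim (§2.4)? yes] → satisfied.

Yes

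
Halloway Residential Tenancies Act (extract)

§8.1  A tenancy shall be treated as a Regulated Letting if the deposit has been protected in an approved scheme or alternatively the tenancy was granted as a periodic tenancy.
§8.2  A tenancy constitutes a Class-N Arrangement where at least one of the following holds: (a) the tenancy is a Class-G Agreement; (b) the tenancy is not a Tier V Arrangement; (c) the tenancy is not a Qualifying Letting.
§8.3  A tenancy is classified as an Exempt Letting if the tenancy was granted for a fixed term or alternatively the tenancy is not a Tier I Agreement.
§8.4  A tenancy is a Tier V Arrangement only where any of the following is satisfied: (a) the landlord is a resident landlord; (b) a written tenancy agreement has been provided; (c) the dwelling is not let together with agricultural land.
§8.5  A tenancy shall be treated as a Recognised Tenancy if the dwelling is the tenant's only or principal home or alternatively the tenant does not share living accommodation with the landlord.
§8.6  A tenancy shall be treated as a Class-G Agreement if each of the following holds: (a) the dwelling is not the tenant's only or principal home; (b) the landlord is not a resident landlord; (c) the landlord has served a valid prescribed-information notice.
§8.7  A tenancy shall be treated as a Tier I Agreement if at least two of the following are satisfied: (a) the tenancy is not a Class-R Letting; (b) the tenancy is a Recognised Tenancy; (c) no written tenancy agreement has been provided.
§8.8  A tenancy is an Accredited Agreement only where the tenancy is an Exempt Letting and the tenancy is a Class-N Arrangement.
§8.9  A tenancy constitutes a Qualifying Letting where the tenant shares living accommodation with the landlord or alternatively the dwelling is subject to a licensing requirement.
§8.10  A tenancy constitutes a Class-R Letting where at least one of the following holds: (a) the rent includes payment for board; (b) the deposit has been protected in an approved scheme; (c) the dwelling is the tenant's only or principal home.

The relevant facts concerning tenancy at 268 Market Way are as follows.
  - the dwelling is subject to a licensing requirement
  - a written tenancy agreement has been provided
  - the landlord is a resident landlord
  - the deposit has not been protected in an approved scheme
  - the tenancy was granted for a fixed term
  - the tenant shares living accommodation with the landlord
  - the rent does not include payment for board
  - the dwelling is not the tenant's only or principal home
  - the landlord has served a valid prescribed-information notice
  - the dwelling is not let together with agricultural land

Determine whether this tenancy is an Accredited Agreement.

Under §8.10: the rent includes payment for board? no; or the deposit has been protected in an approved scheme? no; or the dwelling is the tenant's only or principal home? no. So the tenancy is not a Class-R Letting.
Under §8.5: the dwelling is the tenant's only or principal home? no; or the tenant does not share living accommodation with the landlord? no. So the tenancy is not a Recognised Tenancy.
Under §8.7: not a Class-R Letting (§8.10)? yes; Recognised Tenancy (§8.5)? no; no written tenancy agreement has been provided? no — 1 of 3 hold (need ≥2) → not satisfied.
Under §8.3: the tenancy was granted for a fixed term? yes; or not a Tier I Agreement (§8.7)? yes. So the tenancy is an Exempt Letting.
Under §8.6: the dwelling is not the tenant's only or principal home? yes; and the landlord is not a resident landlord? no; and the landlord has served a valid prescribed-information notice? yes. So the tenancy is not a Class-G Agreement.
Under §8.4: the landlord is a resident landlord? yes; or a written tenancy agreement has been provided? yes; or the dwelling is not let together with agricultural land? yes. So the tenancy is a Tier V Arrangement.
Under §8.9: the tenant shares living accommodation with the landlord? yes; or the dwelling is subject to a licensing requirement? yes. So the tenancy is a Qualifying Letting.
Under §8.2: Class-G Agreement (§8.6)? no; or not a Tier V Arrangement (§8.4)? no; or not a Qualifying Letting (§8.9)? no. So the tenancy is not a Class-N Arrangement.
Under §8.8: Exempt Letting (§8.3)? yes; and Class-N Arrangement (§8.2)? no. So the tenancy is not an Accredited Agreement.

No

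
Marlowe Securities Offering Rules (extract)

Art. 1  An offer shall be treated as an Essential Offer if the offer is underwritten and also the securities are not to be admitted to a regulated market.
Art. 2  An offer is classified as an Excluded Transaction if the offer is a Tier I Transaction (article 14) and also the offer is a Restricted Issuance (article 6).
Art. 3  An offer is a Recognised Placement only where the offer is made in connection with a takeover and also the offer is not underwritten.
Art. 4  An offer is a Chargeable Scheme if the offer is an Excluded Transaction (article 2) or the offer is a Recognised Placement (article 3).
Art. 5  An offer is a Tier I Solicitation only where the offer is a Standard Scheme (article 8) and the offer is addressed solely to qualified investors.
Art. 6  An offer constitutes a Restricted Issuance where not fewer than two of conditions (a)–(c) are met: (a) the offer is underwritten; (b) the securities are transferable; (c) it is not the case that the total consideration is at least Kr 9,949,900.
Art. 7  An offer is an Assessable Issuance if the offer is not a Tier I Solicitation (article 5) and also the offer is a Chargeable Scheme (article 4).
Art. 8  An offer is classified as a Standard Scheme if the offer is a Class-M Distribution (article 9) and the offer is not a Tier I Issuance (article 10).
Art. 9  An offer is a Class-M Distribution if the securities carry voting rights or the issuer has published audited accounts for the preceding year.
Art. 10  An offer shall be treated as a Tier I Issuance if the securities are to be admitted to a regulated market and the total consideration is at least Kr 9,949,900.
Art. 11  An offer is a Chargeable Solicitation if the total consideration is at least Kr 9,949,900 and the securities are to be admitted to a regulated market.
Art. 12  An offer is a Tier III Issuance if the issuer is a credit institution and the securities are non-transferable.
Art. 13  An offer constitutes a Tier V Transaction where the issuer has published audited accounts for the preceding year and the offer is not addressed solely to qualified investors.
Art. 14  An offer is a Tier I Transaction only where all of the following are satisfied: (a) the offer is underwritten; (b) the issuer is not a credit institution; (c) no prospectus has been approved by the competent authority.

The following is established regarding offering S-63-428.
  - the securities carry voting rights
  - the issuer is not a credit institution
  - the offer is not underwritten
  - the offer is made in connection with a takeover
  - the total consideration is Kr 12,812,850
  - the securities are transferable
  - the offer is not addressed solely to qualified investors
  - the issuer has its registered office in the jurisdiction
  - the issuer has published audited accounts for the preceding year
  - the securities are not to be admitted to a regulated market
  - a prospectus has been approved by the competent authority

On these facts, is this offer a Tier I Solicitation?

article 9 — Class-M Distribution: [the securities carry voting rights? yes] OR [the issuer has published audited accounts for the preceding year? yes] → satisfied.
article 10 — Tier I Issuance: [the securities are to be admitted to a regulated market? no] AND [total consideration: Kr 12,812,850 ≥ Kr 9,949,900? yes] → not satisfied.
article 8 — Standard Scheme: [Class-M Distribution (article 9)? yes] AND [not a Tier I Issuance (article 10)? yes] → satisfied.
article 5 — Tier I Solicitation: [Standard Scheme (article 8)? yes] AND [the offer is addressed solely to qualified investors? no] → not satisfied.

No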